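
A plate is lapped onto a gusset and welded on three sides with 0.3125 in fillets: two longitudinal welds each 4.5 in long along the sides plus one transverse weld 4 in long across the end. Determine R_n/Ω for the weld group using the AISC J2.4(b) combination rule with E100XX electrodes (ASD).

E100XX → F_EXX = 100 ksi.
t_e = 0.707 × 0.3125 = 0.2209 in.
R_nwl = 0.6 × 100 × 0.2209 × 9 = 119.3 kips (longitudinal, 2 welds).
R_nwt = 0.6 × 100 × 0.2209 × 4 = 53.02 kips (transverse, base value).
(i) R_nwl + R_nwt = 172.3 kips; (ii) 0.85 R_nwl + 1.5 R_nwt = 180.9 kips.
R_n = max = 180.9 kips [governs: (ii)]; R_n/Ω = 90.47 kips.

R_n/Ω ≈ 90.5 kips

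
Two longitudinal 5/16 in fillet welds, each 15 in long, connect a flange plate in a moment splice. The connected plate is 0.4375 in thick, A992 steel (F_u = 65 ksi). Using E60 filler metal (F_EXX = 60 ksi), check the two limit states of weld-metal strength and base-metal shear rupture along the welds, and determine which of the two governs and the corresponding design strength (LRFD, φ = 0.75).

φR_n ≈ 179 kip (weld metal governs)

t_e = 0.707 × 0.3125 = 0.2209 in; L = 30 in.
Weld metal: φR_n = 0.75 × 0.6 × 60 × 0.2209 × 30 = 179 kip.
Base metal (shear rupture): φR_n = 0.75 × 0.6 × 65 × 0.4375 × 30 = 383.9 kip.
Governing: weld metal.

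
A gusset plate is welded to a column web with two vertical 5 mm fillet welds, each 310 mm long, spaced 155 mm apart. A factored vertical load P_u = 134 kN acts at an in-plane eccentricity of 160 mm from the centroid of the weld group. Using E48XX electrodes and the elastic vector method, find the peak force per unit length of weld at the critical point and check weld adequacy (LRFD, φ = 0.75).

f_max ≈ 559 N/mm; adequate

E48XX → F_EXX = 480 MPa.
Total weld length L_w = 620 mm. Treat welds as unit-width lines.
Polar moment about centroid: J = 2[d³/12 + d(b/2)²] = 2[310³/12 + 310×77.5²] = 8689000 mm³.
Direct shear f_v = P/L_w = 134×10³ / 620 = 216.1 N/mm (vertical).
Torsion M = P·e = 134×10³ × 160 = 21440000 N·mm.
Critical point at (x, y) = (77.5, 155) from centroid. f_tx = M·y/J = 382.5 N/mm; f_ty = M·x/J = 191.2 N/mm.
Resultant f_max = √[f_tx² + (f_v + f_ty)²] = √[382.5² + (216.1 + 191.2)²] = 558.8 N/mm.
Capacity per unit length: φr_n = 0.75 × 0.6 × 480 × (0.707 × 5) = 763.6 N/mm.
558.8 ≤ 763.6 → adequate.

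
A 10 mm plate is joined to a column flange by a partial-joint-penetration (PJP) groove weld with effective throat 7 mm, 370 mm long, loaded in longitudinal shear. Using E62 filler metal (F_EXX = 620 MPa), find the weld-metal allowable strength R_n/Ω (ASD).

R_n/Ω ≈ 482 kN

Effective throat (given) t_e = 7 mm.
A_we = 7 × 370 = 2590 mm².
F_nw = 0.6 F_EXX = 372 MPa.
R_n/Ω = (372 × 2590) / 2.0 × 10⁻³ = 481.7 kN.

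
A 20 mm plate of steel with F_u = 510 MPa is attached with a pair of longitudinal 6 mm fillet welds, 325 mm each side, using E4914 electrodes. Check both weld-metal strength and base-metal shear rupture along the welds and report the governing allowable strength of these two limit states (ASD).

E49XX → F_EXX = 490 MPa.
t_e = 0.707 × 6 = 4.242 mm; L = 650 mm.
Weld metal: R_n/Ω = (1/2.0) × 0.6 × 490 × 4.242 × 650 × 10⁻³ = 405.3 kN.
Base metal (shear rupture): R_n/Ω = (1/2.0) × 0.6 × 510 × 20 × 650 × 10⁻³ = 1989 kN.
Governing: weld metal.

R_n/Ω ≈ 405 kN (weld metal governs)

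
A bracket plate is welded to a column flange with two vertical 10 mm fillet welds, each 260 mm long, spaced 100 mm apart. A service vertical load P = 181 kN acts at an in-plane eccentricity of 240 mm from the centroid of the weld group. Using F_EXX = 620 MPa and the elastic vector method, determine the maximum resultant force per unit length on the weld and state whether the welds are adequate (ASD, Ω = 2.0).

f_max ≈ 1590 N/mm; NOT adequate

Total weld length L_w = 520 mm. Treat welds as unit-width lines.
Polar moment about centroid: J = 2[d³/12 + d(b/2)²] = 2[260³/12 + 260×50²] = 4229000 mm³.
Direct shear f_v = P/L_w = 181×10³ / 520 = 348.1 N/mm (vertical).
Torsion M = P·e = 181×10³ × 240 = 43440000 N·mm.
Critical point at (x, y) = (50, 130) from centroid. f_tx = M·y/J = 1335 N/mm; f_ty = M·x/J = 513.6 N/mm.
Resultant f_max = √[f_tx² + (f_v + f_ty)²] = √[1335² + (348.1 + 513.6)²] = 1589 N/mm.
Capacity per unit length: r_n/Ω = (1/2.0) × 0.6 × 620 × (0.707 × 10) = 1315 N/mm.
1589 > 1315 → NOT adequate.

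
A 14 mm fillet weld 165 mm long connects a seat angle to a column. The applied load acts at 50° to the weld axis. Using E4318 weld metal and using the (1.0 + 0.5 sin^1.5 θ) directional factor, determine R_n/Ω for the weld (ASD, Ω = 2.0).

R_n/Ω ≈ 281 kN

E43XX → F_EXX = 430 MPa.
t_e = 0.707 × 14 = 9.898 mm; A_we = 9.898 × 165 = 1633 mm².
Directional factor: 1.0 + 0.5 sin^1.5(50°) = 1.335.
F_nw = 0.6 × 430 × 1.335 = 344.5 MPa.
R_n/Ω = (344.5 × 1633) / 2.0 × 10⁻³ = 281.3 kN.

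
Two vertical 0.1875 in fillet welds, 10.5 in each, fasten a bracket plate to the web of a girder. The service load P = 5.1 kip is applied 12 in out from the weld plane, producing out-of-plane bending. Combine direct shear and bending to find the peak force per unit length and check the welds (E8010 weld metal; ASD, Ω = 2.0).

f_max ≈ 1.68 kip/in; adequate

E80XX → F_EXX = 80 ksi.
L_w = 2 × 10.5 = 21 in; section modulus (unit throat) S = 2 × L²/6 = 36.75 in².
Direct shear f_v = P/L_w = 5.1/21 = 0.2429 kip/in.
Moment M = P × e = 5.1 × 12 = 61.2 kip·in; bending f_b = M/S = 1.665 kip/in.
f_max = √(f_v² + f_b²) = √(0.2429² + 1.665²) = 1.683 kip/in.
r_n/Ω = (1/2.0) × 0.6 × 80 × (0.707 × 0.1875) = 3.181 kip/in → adequate.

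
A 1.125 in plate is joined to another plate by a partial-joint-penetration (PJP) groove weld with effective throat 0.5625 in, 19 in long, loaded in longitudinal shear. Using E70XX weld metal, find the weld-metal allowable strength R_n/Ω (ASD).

R_n/Ω ≈ 224 kips

E70XX → F_EXX = 70 ksi.
Effective throat (given) t_e = 0.5625 in.
A_we = 0.5625 × 19 = 10.69 in².
F_nw = 0.6 F_EXX = 42 ksi.
R_n/Ω = (42 × 10.69) / 2.0 = 224.4 kips.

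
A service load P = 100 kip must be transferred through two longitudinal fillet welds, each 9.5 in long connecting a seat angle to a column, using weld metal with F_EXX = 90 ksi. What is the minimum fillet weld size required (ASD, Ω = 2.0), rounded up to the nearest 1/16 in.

w = 5/16 in

Total weld length L = 19 in.
Required throat t_e = P × Ω / (0.6 F_EXX × L) = 100 × 2.0 / (0.6 × 90 × 19) = 0.1949 in.
Required leg w = t_e / 0.707 = 0.2757 in → use 5/16 in.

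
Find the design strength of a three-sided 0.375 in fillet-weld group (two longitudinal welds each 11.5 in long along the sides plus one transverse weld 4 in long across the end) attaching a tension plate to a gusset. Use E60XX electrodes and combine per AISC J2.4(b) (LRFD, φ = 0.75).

φR_n ≈ 193 kips

E60XX → F_EXX = 60 ksi.
t_e = 0.707 × 0.375 = 0.2651 in.
R_nwl = 0.6 × 60 × 0.2651 × 23 = 219.5 kips (longitudinal, 2 welds).
R_nwt = 0.6 × 60 × 0.2651 × 4 = 38.18 kips (transverse, base value).
(i) R_nwl + R_nwt = 257.7 kips; (ii) 0.85 R_nwl + 1.5 R_nwt = 243.9 kips.
R_n = max = 257.7 kips [governs: (i)]; φR_n = 193.3 kips.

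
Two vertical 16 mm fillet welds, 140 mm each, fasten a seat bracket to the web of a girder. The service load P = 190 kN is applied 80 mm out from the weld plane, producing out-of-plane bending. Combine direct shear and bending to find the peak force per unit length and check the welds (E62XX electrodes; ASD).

f_max ≈ 2420 N/mm; NOT adequate

E62XX → F_EXX = 620 MPa.
L_w = 2 × 140 = 280 mm; section modulus (unit throat) S = 2 × L²/6 = 6533 mm².
Direct shear f_v = P/L_w = 190×10³/280 = 678.6 N/mm.
Moment M = P × e = 190×10³ × 80 = 15200000 N·mm; bending f_b = M/S = 2327 N/mm.
f_max = √(f_v² + f_b²) = √(678.6² + 2327²) = 2423 N/mm.
r_n/Ω = (1/2.0) × 0.6 × 620 × (0.707 × 16) = 2104 N/mm → NOT adequate.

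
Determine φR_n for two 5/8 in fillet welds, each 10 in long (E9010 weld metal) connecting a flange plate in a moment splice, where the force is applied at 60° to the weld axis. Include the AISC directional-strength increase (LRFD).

E90XX → F_EXX = 90 ksi.
t_e = 0.707 × 0.625 = 0.4419 in; A_we = 0.4419 × 20 = 8.837 in².
Directional factor: 1.0 + 0.5 sin^1.5(60°) = 1.403.
F_nw = 0.6 × 90 × 1.403 = 75.76 ksi.
φR_n = 0.75 × 75.76 × 8.837 = 502.1 kips.

φR_n ≈ 502 kips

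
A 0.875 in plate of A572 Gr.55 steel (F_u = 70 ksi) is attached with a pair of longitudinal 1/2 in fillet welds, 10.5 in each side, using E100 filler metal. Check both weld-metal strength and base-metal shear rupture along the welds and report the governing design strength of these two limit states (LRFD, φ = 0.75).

E100XX → F_EXX = 100 ksi.
t_e = 0.707 × 0.5 = 0.3535 in; L = 21 in.
Weld metal: φR_n = 0.75 × 0.6 × 100 × 0.3535 × 21 = 334.1 kips.
Base metal (shear rupture): φR_n = 0.75 × 0.6 × 70 × 0.875 × 21 = 578.8 kips.
Governing: weld metal.

φR_n ≈ 334 kips (weld metal governs)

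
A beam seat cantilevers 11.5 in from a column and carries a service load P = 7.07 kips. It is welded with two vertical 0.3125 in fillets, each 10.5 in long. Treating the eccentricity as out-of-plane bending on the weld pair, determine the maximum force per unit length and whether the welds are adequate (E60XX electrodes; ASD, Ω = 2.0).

f_max ≈ 2.24 kip/in; adequate

E60XX → F_EXX = 60 ksi.
L_w = 2 × 10.5 = 21 in; section modulus (unit throat) S = 2 × L²/6 = 36.75 in².
Direct shear f_v = P/L_w = 7.07/21 = 0.3367 kip/in.
Moment M = P × e = 7.07 × 11.5 = 81.305 kip·in; bending f_b = M/S = 2.212 kip/in.
f_max = √(f_v² + f_b²) = √(0.3367² + 2.212²) = 2.238 kip/in.
r_n/Ω = (1/2.0) × 0.6 × 60 × (0.707 × 0.3125) = 3.977 kip/in → adequate.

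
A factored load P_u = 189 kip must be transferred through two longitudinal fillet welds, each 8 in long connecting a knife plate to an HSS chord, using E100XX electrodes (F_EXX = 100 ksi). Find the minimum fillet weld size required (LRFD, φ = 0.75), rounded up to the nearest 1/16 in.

Total weld length L = 16 in.
Required throat t_e = P_u / (φ × 0.6 F_EXX × L) = 189 / (0.75 × 0.6 × 100 × 16) = 0.2625 in.
Required leg w = t_e / 0.707 = 0.3713 in → use 3/8 in.

w = 3/8 in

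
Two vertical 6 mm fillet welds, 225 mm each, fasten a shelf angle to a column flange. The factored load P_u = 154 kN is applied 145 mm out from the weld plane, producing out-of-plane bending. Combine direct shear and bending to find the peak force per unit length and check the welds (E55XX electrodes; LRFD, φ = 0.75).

f_max ≈ 1370 N/mm; NOT adequate

E55XX → F_EXX = 550 MPa.
L_w = 2 × 225 = 450 mm; section modulus (unit throat) S = 2 × L²/6 = 16880 mm².
Direct shear f_v = P/L_w = 154×10³/450 = 342.2 N/mm.
Moment M = P × e = 154×10³ × 145 = 22330000 N·mm; bending f_b = M/S = 1323 N/mm.
f_max = √(f_v² + f_b²) = √(342.2² + 1323²) = 1367 N/mm.
φr_n = 0.75 × 0.6 × 550 × (0.707 × 6) = 1050 N/mm → NOT adequate.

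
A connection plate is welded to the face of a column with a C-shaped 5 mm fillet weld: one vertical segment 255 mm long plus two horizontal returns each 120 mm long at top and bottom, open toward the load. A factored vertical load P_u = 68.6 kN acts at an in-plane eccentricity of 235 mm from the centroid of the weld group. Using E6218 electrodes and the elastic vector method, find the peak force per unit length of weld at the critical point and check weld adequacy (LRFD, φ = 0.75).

E62XX → F_EXX = 620 MPa.
Total weld length L_w = 495 mm. Treat welds as unit-width lines.
Centroid: x̄ = 2×120×60 / 495 = 29.09 mm from the vertical weld.
Polar moment about centroid: J = I_x + I_y = [255³/12 + 2×120×127.5²] + [255×29.09² + 2(120³/12 + 120×30.91²)] = 6016000 mm³.
Direct shear f_v = P/L_w = 68.6×10³ / 495 = 138.6 N/mm (vertical).
Torsion M = P·e = 68.6×10³ × 235 = 16121000 N·mm.
Critical point at (x, y) = (90.91, 127.5) from centroid. f_tx = M·y/J = 341.6 N/mm; f_ty = M·x/J = 243.6 N/mm.
Resultant f_max = √[f_tx² + (f_v + f_ty)²] = √[341.6² + (138.6 + 243.6)²] = 512.6 N/mm.
Capacity per unit length: φr_n = 0.75 × 0.6 × 620 × (0.707 × 5) = 986.3 N/mm.
512.6 ≤ 986.3 → adequate.

f_max ≈ 513 N/mm; adequate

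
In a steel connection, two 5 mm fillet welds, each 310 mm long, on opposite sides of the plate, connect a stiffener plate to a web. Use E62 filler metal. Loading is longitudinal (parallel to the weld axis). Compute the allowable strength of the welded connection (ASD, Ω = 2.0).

E62XX → F_EXX = 620 MPa.
Effective throat t_e = 0.707 × 5 = 3.535 mm.
Total length L = 620 mm; A_we = 3.535 × 620 = 2192 mm².
F_nw = 0.6 F_EXX = 0.6 × 620 = 372 MPa.
R_n = 372 × 2192 × 10⁻³ = 815.3 kN; R_n/Ω = 815.3/2.0 = 407.7 kN.

R_n/Ω ≈ 408 kN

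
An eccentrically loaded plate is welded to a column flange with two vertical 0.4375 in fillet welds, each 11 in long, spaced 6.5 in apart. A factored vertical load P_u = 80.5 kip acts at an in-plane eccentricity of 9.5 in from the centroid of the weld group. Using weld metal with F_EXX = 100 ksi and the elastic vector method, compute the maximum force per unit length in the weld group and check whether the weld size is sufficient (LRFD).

f_max ≈ 13 kip/in; adequate

Total weld length L_w = 22 in. Treat welds as unit-width lines.
Polar moment about centroid: J = 2[d³/12 + d(b/2)²] = 2[11³/12 + 11×3.25²] = 454.2 in³.
Direct shear f_v = P/L_w = 80.5 / 22 = 3.659 kip/in (vertical).
Torsion M = P·e = 80.5 × 9.5 = 764.75 kip·in.
Critical point at (x, y) = (3.25, 5.5) from centroid. f_tx = M·y/J = 9.26 kip/in; f_ty = M·x/J = 5.472 kip/in.
Resultant f_max = √[f_tx² + (f_v + f_ty)²] = √[9.26² + (3.659 + 5.472)²] = 13.01 kip/in.
Capacity per unit length: φr_n = 0.75 × 0.6 × 100 × (0.707 × 0.4375) = 13.92 kip/in.
13.01 ≤ 13.92 → adequate.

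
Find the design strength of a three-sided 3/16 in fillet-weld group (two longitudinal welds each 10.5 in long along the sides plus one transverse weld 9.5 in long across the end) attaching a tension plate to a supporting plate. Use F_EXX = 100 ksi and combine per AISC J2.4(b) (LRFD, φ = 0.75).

φR_n ≈ 191 kips

t_e = 0.707 × 0.1875 = 0.1326 in.
R_nwl = 0.6 × 100 × 0.1326 × 21 = 167 kips (longitudinal, 2 welds).
R_nwt = 0.6 × 100 × 0.1326 × 9.5 = 75.56 kips (transverse, base value).
(i) R_nwl + R_nwt = 242.6 kips; (ii) 0.85 R_nwl + 1.5 R_nwt = 255.3 kips.
R_n = max = 255.3 kips [governs: (ii)]; φR_n = 191.5 kips.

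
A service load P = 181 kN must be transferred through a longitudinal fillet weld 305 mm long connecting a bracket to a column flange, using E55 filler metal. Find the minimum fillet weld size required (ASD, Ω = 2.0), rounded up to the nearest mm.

w = 6 mm

E55XX → F_EXX = 550 MPa.
Total weld length L = 305 mm.
Required throat t_e = P × Ω / (0.6 F_EXX × L) = 181 × 2.0 / (0.6 × 550 × 305 × 10⁻³) = 3.597 mm.
Required leg w = t_e / 0.707 = 5.087 mm → use 6 mm.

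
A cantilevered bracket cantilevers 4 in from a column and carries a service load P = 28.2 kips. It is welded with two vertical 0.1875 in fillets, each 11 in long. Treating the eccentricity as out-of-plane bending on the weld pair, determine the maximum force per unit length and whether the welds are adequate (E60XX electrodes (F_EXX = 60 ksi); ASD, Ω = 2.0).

L_w = 2 × 11 = 22 in; section modulus (unit throat) S = 2 × L²/6 = 40.33 in².
Direct shear f_v = P/L_w = 28.2/22 = 1.282 kip/in.
Moment M = P × e = 28.2 × 4 = 112.8 kip·in; bending f_b = M/S = 2.797 kip/in.
f_max = √(f_v² + f_b²) = √(1.282² + 2.797²) = 3.076 kip/in.
r_n/Ω = (1/2.0) × 0.6 × 60 × (0.707 × 0.1875) = 2.386 kip/in → NOT adequate.

f_max ≈ 3.08 kip/in; NOT adequate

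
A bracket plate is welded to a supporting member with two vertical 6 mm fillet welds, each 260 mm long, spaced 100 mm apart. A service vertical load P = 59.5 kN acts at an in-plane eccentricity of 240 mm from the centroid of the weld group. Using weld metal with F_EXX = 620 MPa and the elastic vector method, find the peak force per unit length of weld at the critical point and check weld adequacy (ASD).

Total weld length L_w = 520 mm. Treat welds as unit-width lines.
Polar moment about centroid: J = 2[d³/12 + d(b/2)²] = 2[260³/12 + 260×50²] = 4229000 mm³.
Direct shear f_v = P/L_w = 59.5×10³ / 520 = 114.4 N/mm (vertical).
Torsion M = P·e = 59.5×10³ × 240 = 14280000 N·mm.
Critical point at (x, y) = (50, 130) from centroid. f_tx = M·y/J = 438.9 N/mm; f_ty = M·x/J = 168.8 N/mm.
Resultant f_max = √[f_tx² + (f_v + f_ty)²] = √[438.9² + (114.4 + 168.8)²] = 522.4 N/mm.
Capacity per unit length: r_n/Ω = (1/2.0) × 0.6 × 620 × (0.707 × 6) = 789 N/mm.
522.4 ≤ 789 → adequate.

f_max ≈ 522 N/mm; adequate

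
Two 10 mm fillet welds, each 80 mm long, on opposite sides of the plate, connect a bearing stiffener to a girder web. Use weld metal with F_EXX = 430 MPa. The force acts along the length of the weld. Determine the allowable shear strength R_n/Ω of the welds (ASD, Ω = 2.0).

R_n/Ω ≈ 146 kN

Effective throat t_e = 0.707 × 10 = 7.07 mm.
Total length L = 160 mm; A_we = 7.07 × 160 = 1131 mm².
F_nw = 0.6 F_EXX = 0.6 × 430 = 258 MPa.
R_n = 258 × 1131 × 10⁻³ = 291.8 kN; R_n/Ω = 291.8/2.0 = 145.9 kN.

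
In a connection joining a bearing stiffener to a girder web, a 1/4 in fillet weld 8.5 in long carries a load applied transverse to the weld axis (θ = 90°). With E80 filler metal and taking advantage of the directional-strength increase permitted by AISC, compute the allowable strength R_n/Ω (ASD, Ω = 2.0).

R_n/Ω ≈ 54.1 kips

E80XX → F_EXX = 80 ksi.
t_e = 0.707 × 0.25 = 0.1767 in; A_we = 0.1767 × 8.5 = 1.502 in².
Directional factor: 1.0 + 0.5 sin^1.5(90°) = 1.5.
F_nw = 0.6 × 80 × 1.5 = 72 ksi.
R_n/Ω = (72 × 1.502) / 2.0 = 54.09 kips.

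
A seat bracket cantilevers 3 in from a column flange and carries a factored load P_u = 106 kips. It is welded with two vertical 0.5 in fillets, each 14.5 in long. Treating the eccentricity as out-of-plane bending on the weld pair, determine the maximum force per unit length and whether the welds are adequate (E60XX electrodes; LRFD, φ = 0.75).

E60XX → F_EXX = 60 ksi.
L_w = 2 × 14.5 = 29 in; section modulus (unit throat) S = 2 × L²/6 = 70.08 in².
Direct shear f_v = P/L_w = 106/29 = 3.655 kip/in.
Moment M = P × e = 106 × 3 = 318 kip·in; bending f_b = M/S = 4.537 kip/in.
f_max = √(f_v² + f_b²) = √(3.655² + 4.537²) = 5.827 kip/in.
φr_n = 0.75 × 0.6 × 60 × (0.707 × 0.5) = 9.544 kip/in → adequate.

f_max ≈ 5.83 kip/in; adequate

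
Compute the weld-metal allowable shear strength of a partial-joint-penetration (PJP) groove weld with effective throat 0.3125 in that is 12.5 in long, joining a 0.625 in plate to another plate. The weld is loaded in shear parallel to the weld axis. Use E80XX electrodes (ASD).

E80XX → F_EXX = 80 ksi.
Effective throat (given) t_e = 0.3125 in.
A_we = 0.3125 × 12.5 = 3.906 in².
F_nw = 0.6 F_EXX = 48 ksi.
R_n/Ω = (48 × 3.906) / 2.0 = 93.75 kips.

R_n/Ω ≈ 93.8 kips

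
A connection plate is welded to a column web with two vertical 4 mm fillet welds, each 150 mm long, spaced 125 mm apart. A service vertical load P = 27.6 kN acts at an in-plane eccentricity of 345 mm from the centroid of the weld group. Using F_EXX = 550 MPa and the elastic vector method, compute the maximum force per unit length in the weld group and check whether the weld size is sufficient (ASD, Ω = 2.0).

f_max ≈ 599 N/mm; NOT adequate

Total weld length L_w = 300 mm. Treat welds as unit-width lines.
Polar moment about centroid: J = 2[d³/12 + d(b/2)²] = 2[150³/12 + 150×62.5²] = 1734000 mm³.
Direct shear f_v = P/L_w = 27.6×10³ / 300 = 92 N/mm (vertical).
Torsion M = P·e = 27.6×10³ × 345 = 9522000 N·mm.
Critical point at (x, y) = (62.5, 75) from centroid. f_tx = M·y/J = 411.8 N/mm; f_ty = M·x/J = 343.1 N/mm.
Resultant f_max = √[f_tx² + (f_v + f_ty)²] = √[411.8² + (92 + 343.1)²] = 599.1 N/mm.
Capacity per unit length: r_n/Ω = (1/2.0) × 0.6 × 550 × (0.707 × 4) = 466.6 N/mm.
599.1 > 466.6 → NOT adequate.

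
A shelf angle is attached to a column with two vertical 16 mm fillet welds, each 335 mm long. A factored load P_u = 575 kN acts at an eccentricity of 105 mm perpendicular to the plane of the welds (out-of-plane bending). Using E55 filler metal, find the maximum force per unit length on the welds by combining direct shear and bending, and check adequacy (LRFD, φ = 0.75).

E55XX → F_EXX = 550 MPa.
L_w = 2 × 335 = 670 mm; section modulus (unit throat) S = 2 × L²/6 = 37410 mm².
Direct shear f_v = P/L_w = 575×10³/670 = 858.2 N/mm.
Moment M = P × e = 575×10³ × 105 = 60375000 N·mm; bending f_b = M/S = 1614 N/mm.
f_max = √(f_v² + f_b²) = √(858.2² + 1614²) = 1828 N/mm.
φr_n = 0.75 × 0.6 × 550 × (0.707 × 16) = 2800 N/mm → adequate.

f_max ≈ 1830 N/mm; adequate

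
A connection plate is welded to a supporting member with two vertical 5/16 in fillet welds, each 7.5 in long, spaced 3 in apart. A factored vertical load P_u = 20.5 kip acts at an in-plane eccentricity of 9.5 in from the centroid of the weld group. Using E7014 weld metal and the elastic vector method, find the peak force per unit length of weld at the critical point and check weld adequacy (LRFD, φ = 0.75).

f_max ≈ 8.17 kip/in; NOT adequate

E70XX → F_EXX = 70 ksi.
Total weld length L_w = 15 in. Treat welds as unit-width lines.
Polar moment about centroid: J = 2[d³/12 + d(b/2)²] = 2[7.5³/12 + 7.5×1.5²] = 104.1 in³.
Direct shear f_v = P/L_w = 20.5 / 15 = 1.367 kip/in (vertical).
Torsion M = P·e = 20.5 × 9.5 = 194.75 kip·in.
Critical point at (x, y) = (1.5, 3.75) from centroid. f_tx = M·y/J = 7.018 kip/in; f_ty = M·x/J = 2.807 kip/in.
Resultant f_max = √[f_tx² + (f_v + f_ty)²] = √[7.018² + (1.367 + 2.807)²] = 8.165 kip/in.
Capacity per unit length: φr_n = 0.75 × 0.6 × 70 × (0.707 × 0.3125) = 6.96 kip/in.
8.165 > 6.96 → NOT adequate.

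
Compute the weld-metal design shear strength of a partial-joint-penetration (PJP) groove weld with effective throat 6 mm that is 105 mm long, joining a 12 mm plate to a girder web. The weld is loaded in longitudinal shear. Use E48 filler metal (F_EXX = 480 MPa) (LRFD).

φR_n ≈ 136 kN

Effective throat (given) t_e = 6 mm.
A_we = 6 × 105 = 630 mm².
F_nw = 0.6 F_EXX = 288 MPa.
φR_n = 0.75 × 288 × 630 × 10⁻³ = 136.1 kN.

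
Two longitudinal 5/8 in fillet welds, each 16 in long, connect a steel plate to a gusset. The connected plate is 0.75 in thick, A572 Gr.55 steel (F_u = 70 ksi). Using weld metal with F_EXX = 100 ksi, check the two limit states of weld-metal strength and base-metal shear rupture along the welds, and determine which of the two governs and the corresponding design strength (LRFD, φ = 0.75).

t_e = 0.707 × 0.625 = 0.4419 in; L = 32 in.
Weld metal: φR_n = 0.75 × 0.6 × 100 × 0.4419 × 32 = 636.3 kips.
Base metal (shear rupture): φR_n = 0.75 × 0.6 × 70 × 0.75 × 32 = 756 kips.
Governing: weld metal.

φR_n ≈ 636 kips (weld metal governs)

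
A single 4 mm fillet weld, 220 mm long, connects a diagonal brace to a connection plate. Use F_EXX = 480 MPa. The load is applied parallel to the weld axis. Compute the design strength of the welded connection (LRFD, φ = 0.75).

φR_n ≈ 134 kN

Effective throat t_e = 0.707 × 4 = 2.828 mm.
Total length L = 220 mm; A_we = 2.828 × 220 = 622.2 mm².
F_nw = 0.6 F_EXX = 0.6 × 480 = 288 MPa.
φR_n = 0.75 × 288 × 622.2 × 10⁻³ = 134.4 kN.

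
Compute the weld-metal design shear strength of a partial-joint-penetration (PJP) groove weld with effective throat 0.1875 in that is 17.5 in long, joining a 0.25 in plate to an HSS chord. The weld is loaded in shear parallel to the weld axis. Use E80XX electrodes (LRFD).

E80XX → F_EXX = 80 ksi.
Effective throat (given) t_e = 0.1875 in.
A_we = 0.1875 × 17.5 = 3.281 in².
F_nw = 0.6 F_EXX = 48 ksi.
φR_n = 0.75 × 48 × 3.281 = 118.1 kips.

φR_n ≈ 118 kips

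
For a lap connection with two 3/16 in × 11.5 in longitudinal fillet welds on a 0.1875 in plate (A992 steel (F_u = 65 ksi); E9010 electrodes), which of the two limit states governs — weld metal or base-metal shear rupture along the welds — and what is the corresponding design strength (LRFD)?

φR_n ≈ 123 kip (weld metal governs)

E90XX → F_EXX = 90 ksi.
t_e = 0.707 × 0.1875 = 0.1326 in; L = 23 in.
Weld metal: φR_n = 0.75 × 0.6 × 90 × 0.1326 × 23 = 123.5 kip.
Base metal (shear rupture): φR_n = 0.75 × 0.6 × 65 × 0.1875 × 23 = 126.1 kip.
Governing: weld metal.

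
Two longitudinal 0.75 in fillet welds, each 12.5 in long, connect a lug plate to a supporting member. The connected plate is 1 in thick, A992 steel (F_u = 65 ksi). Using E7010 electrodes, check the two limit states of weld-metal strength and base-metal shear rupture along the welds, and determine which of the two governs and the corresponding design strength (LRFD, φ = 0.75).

φR_n ≈ 418 kips (weld metal governs)

E70XX → F_EXX = 70 ksi.
t_e = 0.707 × 0.75 = 0.5302 in; L = 25 in.
Weld metal: φR_n = 0.75 × 0.6 × 70 × 0.5302 × 25 = 417.6 kips.
Base metal (shear rupture): φR_n = 0.75 × 0.6 × 65 × 1 × 25 = 731.2 kips.
Governing: weld metal.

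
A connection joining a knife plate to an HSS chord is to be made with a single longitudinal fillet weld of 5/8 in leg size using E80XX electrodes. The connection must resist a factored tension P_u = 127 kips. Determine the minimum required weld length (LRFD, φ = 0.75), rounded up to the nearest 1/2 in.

L = 8 in

E80XX → F_EXX = 80 ksi.
Throat t_e = 0.707 × 0.625 = 0.4419 in.
φr_n = 0.75 × 0.6 × 80 × 0.4419 = 15.91 kips/in.
L_req = P_u / φr_n = 127 / 15.91 = 7.984 in total.
Round up → use L = 8 in.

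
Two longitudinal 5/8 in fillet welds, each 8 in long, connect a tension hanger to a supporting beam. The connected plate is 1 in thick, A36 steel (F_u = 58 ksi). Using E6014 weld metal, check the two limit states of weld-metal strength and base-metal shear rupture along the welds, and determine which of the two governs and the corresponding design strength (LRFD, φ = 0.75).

φR_n ≈ 191 kips (weld metal governs)

E60XX → F_EXX = 60 ksi.
t_e = 0.707 × 0.625 = 0.4419 in; L = 16 in.
Weld metal: φR_n = 0.75 × 0.6 × 60 × 0.4419 × 16 = 190.9 kips.
Base metal (shear rupture): φR_n = 0.75 × 0.6 × 58 × 1 × 16 = 417.6 kips.
Governing: weld metal.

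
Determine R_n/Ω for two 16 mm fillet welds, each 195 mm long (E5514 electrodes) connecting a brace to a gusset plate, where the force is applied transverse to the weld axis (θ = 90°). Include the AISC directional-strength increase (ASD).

E55XX → F_EXX = 550 MPa.
t_e = 0.707 × 16 = 11.31 mm; A_we = 11.31 × 390 = 4412 mm².
Directional factor: 1.0 + 0.5 sin^1.5(90°) = 1.5.
F_nw = 0.6 × 550 × 1.5 = 495 MPa.
R_n/Ω = (495 × 4412) / 2.0 × 10⁻³ = 1092 kN.

R_n/Ω ≈ 1090 kN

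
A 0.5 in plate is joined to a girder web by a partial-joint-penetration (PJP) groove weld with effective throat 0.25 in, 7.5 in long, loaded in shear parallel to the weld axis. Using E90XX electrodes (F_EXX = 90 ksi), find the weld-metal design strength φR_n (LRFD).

φR_n ≈ 75.9 kip

Effective throat (given) t_e = 0.25 in.
A_we = 0.25 × 7.5 = 1.875 in².
F_nw = 0.6 F_EXX = 54 ksi.
φR_n = 0.75 × 54 × 1.875 = 75.94 kip.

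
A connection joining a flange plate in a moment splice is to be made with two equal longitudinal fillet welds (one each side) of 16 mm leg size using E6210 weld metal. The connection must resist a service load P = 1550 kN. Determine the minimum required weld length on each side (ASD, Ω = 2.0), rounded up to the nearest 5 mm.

E62XX → F_EXX = 620 MPa.
Throat t_e = 0.707 × 16 = 11.31 mm.
r_n/Ω = (0.6 × 620 × 11.31) / 2.0 = 2104 N/mm = 2.104 kN/mm.
L_req = P / (r_n/Ω) = 1550 / 2.104 = 736.7 mm total.
Per side: 736.7 / 2 = 368.3 mm.
Round up → use L = 370 mm on each side.

L = 370 mm on each side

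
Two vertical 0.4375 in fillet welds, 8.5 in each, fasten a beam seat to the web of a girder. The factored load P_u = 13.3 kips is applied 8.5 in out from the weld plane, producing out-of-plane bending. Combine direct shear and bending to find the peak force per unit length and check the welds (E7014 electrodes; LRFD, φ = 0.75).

E70XX → F_EXX = 70 ksi.
L_w = 2 × 8.5 = 17 in; section modulus (unit throat) S = 2 × L²/6 = 24.08 in².
Direct shear f_v = P/L_w = 13.3/17 = 0.7824 kip/in.
Moment M = P × e = 13.3 × 8.5 = 113.05 kip·in; bending f_b = M/S = 4.694 kip/in.
f_max = √(f_v² + f_b²) = √(0.7824² + 4.694²) = 4.759 kip/in.
φr_n = 0.75 × 0.6 × 70 × (0.707 × 0.4375) = 9.743 kip/in → adequate.

f_max ≈ 4.76 kip/in; adequate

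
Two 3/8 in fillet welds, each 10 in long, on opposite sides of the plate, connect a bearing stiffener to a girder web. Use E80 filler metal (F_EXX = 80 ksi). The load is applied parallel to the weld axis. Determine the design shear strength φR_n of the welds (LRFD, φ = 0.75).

φR_n ≈ 191 kips

Effective throat t_e = 0.707 × 0.375 = 0.2651 in.
Total length L = 20 in; A_we = 0.2651 × 20 = 5.303 in².
F_nw = 0.6 F_EXX = 0.6 × 80 = 48 ksi.
φR_n = 0.75 × 48 × 5.303 = 190.9 kips.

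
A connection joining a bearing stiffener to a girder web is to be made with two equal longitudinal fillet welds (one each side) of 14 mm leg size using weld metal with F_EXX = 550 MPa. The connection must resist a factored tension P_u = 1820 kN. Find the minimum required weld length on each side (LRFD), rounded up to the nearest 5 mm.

Throat t_e = 0.707 × 14 = 9.898 mm.
φr_n = 0.75 × 0.6 × 550 × 9.898 × 10⁻³ = 2.45 kN/mm.
L_req = P_u / φr_n = 1820 / 2.45 = 742.9 mm total.
Per side: 742.9 / 2 = 371.5 mm.
Round up → use L = 375 mm on each side.

L = 375 mm on each side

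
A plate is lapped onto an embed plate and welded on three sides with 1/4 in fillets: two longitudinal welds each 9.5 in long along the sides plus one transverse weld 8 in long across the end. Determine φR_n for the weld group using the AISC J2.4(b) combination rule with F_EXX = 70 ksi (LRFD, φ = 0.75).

φR_n ≈ 157 kip

t_e = 0.707 × 0.25 = 0.1767 in.
R_nwl = 0.6 × 70 × 0.1767 × 19 = 141 kip (longitudinal, 2 welds).
R_nwt = 0.6 × 70 × 0.1767 × 8 = 59.39 kip (transverse, base value).
(i) R_nwl + R_nwt = 200.4 kip; (ii) 0.85 R_nwl + 1.5 R_nwt = 209 kip.
R_n = max = 209 kip [governs: (ii)]; φR_n = 156.7 kip.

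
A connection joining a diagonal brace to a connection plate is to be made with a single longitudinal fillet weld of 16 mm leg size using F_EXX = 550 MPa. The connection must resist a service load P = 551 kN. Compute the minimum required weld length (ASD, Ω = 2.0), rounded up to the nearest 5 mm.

Throat t_e = 0.707 × 16 = 11.31 mm.
r_n/Ω = (0.6 × 550 × 11.31) / 2.0 = 1866 N/mm = 1.866 kN/mm.
L_req = P / (r_n/Ω) = 551 / 1.866 = 295.2 mm total.
Round up → use L = 300 mm.

L = 300 mm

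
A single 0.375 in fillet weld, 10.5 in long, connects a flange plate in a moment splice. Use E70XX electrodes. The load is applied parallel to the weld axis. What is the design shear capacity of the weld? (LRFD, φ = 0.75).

E70XX → F_EXX = 70 ksi.
Effective throat t_e = 0.707 × 0.375 = 0.2651 in.
Total length L = 10.5 in; A_we = 0.2651 × 10.5 = 2.784 in².
F_nw = 0.6 F_EXX = 0.6 × 70 = 42 ksi.
φR_n = 0.75 × 42 × 2.784 = 87.69 kips.

φR_n ≈ 87.7 kips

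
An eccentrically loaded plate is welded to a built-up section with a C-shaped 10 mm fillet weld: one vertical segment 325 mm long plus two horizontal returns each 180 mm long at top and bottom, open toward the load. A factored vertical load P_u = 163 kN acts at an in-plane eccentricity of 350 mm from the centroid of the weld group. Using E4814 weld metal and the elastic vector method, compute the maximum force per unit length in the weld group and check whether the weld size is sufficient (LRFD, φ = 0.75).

f_max ≈ 981 N/mm; adequate

E48XX → F_EXX = 480 MPa.
Total weld length L_w = 685 mm. Treat welds as unit-width lines.
Centroid: x̄ = 2×180×90 / 685 = 47.3 mm from the vertical weld.
Polar moment about centroid: J = I_x + I_y = [325³/12 + 2×180×162.5²] + [325×47.3² + 2(180³/12 + 180×42.7²)] = 14720000 mm³.
Direct shear f_v = P/L_w = 163×10³ / 685 = 238 N/mm (vertical).
Torsion M = P·e = 163×10³ × 350 = 57050000 N·mm.
Critical point at (x, y) = (132.7, 162.5) from centroid. f_tx = M·y/J = 629.7 N/mm; f_ty = M·x/J = 514.2 N/mm.
Resultant f_max = √[f_tx² + (f_v + f_ty)²] = √[629.7² + (238 + 514.2)²] = 981 N/mm.
Capacity per unit length: φr_n = 0.75 × 0.6 × 480 × (0.707 × 10) = 1527 N/mm.
981 ≤ 1527 → adequate.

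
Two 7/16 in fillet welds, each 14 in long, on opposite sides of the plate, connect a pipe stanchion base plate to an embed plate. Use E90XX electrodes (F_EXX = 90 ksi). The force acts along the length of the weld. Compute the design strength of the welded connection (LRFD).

φR_n ≈ 351 kips

Effective throat t_e = 0.707 × 0.4375 = 0.3093 in.
Total length L = 28 in; A_we = 0.3093 × 28 = 8.661 in².
F_nw = 0.6 F_EXX = 0.6 × 90 = 54 ksi.
φR_n = 0.75 × 54 × 8.661 = 350.8 kips.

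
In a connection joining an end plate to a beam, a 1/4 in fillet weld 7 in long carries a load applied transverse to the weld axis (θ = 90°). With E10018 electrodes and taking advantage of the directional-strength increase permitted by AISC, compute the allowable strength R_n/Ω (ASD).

E100XX → F_EXX = 100 ksi.
t_e = 0.707 × 0.25 = 0.1767 in; A_we = 0.1767 × 7 = 1.237 in².
Directional factor: 1.0 + 0.5 sin^1.5(90°) = 1.5.
F_nw = 0.6 × 100 × 1.5 = 90 ksi.
R_n/Ω = (90 × 1.237) / 2.0 = 55.68 kips.

R_n/Ω ≈ 55.7 kips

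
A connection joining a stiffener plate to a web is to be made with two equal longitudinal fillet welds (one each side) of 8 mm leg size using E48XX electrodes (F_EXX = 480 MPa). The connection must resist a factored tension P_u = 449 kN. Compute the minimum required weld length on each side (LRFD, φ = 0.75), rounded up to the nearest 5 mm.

Throat t_e = 0.707 × 8 = 5.656 mm.
φr_n = 0.75 × 0.6 × 480 × 5.656 × 10⁻³ = 1.222 kN/mm.
L_req = P_u / φr_n = 449 / 1.222 = 367.5 mm total.
Per side: 367.5 / 2 = 183.8 mm.
Round up → use L = 185 mm on each side.

L = 185 mm on each side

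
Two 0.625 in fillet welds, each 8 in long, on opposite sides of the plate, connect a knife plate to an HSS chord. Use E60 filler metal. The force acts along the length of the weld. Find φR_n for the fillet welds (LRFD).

φR_n ≈ 191 kip

E60XX → F_EXX = 60 ksi.
Effective throat t_e = 0.707 × 0.625 = 0.4419 in.
Total length L = 16 in; A_we = 0.4419 × 16 = 7.07 in².
F_nw = 0.6 F_EXX = 0.6 × 60 = 36 ksi.
φR_n = 0.75 × 36 × 7.07 = 190.9 kip.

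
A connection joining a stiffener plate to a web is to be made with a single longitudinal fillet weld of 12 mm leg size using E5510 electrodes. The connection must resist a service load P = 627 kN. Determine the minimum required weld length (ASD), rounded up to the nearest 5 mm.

L = 450 mm

E55XX → F_EXX = 550 MPa.
Throat t_e = 0.707 × 12 = 8.484 mm.
r_n/Ω = (0.6 × 550 × 8.484) / 2.0 = 1400 N/mm = 1.4 kN/mm.
L_req = P / (r_n/Ω) = 627 / 1.4 = 447.9 mm total.
Round up → use L = 450 mm.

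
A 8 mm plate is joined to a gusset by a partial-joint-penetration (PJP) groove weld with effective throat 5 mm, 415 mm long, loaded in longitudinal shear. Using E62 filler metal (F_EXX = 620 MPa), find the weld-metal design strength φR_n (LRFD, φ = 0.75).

φR_n ≈ 579 kN

Effective throat (given) t_e = 5 mm.
A_we = 5 × 415 = 2075 mm².
F_nw = 0.6 F_EXX = 372 MPa.
φR_n = 0.75 × 372 × 2075 × 10⁻³ = 578.9 kN.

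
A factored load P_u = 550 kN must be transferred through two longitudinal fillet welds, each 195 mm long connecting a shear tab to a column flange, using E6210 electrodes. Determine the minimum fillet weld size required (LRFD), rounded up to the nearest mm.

E62XX → F_EXX = 620 MPa.
Total weld length L = 390 mm.
Required throat t_e = P_u / (φ × 0.6 F_EXX × L) = 550 / (0.75 × 0.6 × 620 × 390 × 10⁻³) = 5.055 mm.
Required leg w = t_e / 0.707 = 7.149 mm → use 8 mm.

w = 8 mm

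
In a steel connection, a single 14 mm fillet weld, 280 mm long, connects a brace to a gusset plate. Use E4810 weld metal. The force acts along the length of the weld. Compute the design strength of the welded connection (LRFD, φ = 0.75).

E48XX → F_EXX = 480 MPa.
Effective throat t_e = 0.707 × 14 = 9.898 mm.
Total length L = 280 mm; A_we = 9.898 × 280 = 2771 mm².
F_nw = 0.6 F_EXX = 0.6 × 480 = 288 MPa.
φR_n = 0.75 × 288 × 2771 × 10⁻³ = 598.6 kN.

φR_n ≈ 599 kN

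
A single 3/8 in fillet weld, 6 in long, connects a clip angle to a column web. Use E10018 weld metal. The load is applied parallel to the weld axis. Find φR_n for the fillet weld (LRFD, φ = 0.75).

φR_n ≈ 71.6 kips

E100XX → F_EXX = 100 ksi.
Effective throat t_e = 0.707 × 0.375 = 0.2651 in.
Total length L = 6 in; A_we = 0.2651 × 6 = 1.591 in².
F_nw = 0.6 F_EXX = 0.6 × 100 = 60 ksi.
φR_n = 0.75 × 60 × 1.591 = 71.58 kips.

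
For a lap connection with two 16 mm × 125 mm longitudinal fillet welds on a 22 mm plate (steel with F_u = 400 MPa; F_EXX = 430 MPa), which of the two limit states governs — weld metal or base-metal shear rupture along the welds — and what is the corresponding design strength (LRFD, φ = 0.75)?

φR_n ≈ 547 kN (weld metal governs)

t_e = 0.707 × 16 = 11.31 mm; L = 250 mm.
Weld metal: φR_n = 0.75 × 0.6 × 430 × 11.31 × 250 × 10⁻³ = 547.2 kN.
Base metal (shear rupture): φR_n = 0.75 × 0.6 × 400 × 22 × 250 × 10⁻³ = 990 kN.
Governing: weld metal.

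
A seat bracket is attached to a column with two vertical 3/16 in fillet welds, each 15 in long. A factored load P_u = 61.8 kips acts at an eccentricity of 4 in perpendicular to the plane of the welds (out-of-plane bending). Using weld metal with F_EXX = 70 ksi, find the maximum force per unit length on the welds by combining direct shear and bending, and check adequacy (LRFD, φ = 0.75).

f_max ≈ 3.89 kip/in; adequate

L_w = 2 × 15 = 30 in; section modulus (unit throat) S = 2 × L²/6 = 75 in².
Direct shear f_v = P/L_w = 61.8/30 = 2.06 kip/in.
Moment M = P × e = 61.8 × 4 = 247.2 kip·in; bending f_b = M/S = 3.296 kip/in.
f_max = √(f_v² + f_b²) = √(2.06² + 3.296²) = 3.887 kip/in.
φr_n = 0.75 × 0.6 × 70 × (0.707 × 0.1875) = 4.176 kip/in → adequate.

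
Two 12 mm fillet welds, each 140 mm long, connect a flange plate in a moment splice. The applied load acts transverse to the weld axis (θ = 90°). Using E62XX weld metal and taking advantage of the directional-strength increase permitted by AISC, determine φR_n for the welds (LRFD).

E62XX → F_EXX = 620 MPa.
t_e = 0.707 × 12 = 8.484 mm; A_we = 8.484 × 280 = 2376 mm².
Directional factor: 1.0 + 0.5 sin^1.5(90°) = 1.5.
F_nw = 0.6 × 620 × 1.5 = 558 MPa.
φR_n = 0.75 × 558 × 2376 × 10⁻³ = 994.2 kN.

φR_n ≈ 994 kN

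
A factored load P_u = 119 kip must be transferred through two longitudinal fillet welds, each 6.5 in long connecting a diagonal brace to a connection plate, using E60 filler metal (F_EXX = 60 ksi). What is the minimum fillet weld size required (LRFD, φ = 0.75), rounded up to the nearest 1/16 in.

Total weld length L = 13 in.
Required throat t_e = P_u / (φ × 0.6 F_EXX × L) = 119 / (0.75 × 0.6 × 60 × 13) = 0.339 in.
Required leg w = t_e / 0.707 = 0.4795 in → use 1/2 in.

w = 1/2 in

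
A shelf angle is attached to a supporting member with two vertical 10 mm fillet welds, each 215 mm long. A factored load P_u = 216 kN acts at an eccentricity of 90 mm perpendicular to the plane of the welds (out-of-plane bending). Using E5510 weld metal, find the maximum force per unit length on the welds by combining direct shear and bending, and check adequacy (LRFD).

f_max ≈ 1360 N/mm; adequate

E55XX → F_EXX = 550 MPa.
L_w = 2 × 215 = 430 mm; section modulus (unit throat) S = 2 × L²/6 = 15410 mm².
Direct shear f_v = P/L_w = 216×10³/430 = 502.3 N/mm.
Moment M = P × e = 216×10³ × 90 = 19440000 N·mm; bending f_b = M/S = 1262 N/mm.
f_max = √(f_v² + f_b²) = √(502.3² + 1262²) = 1358 N/mm.
φr_n = 0.75 × 0.6 × 550 × (0.707 × 10) = 1750 N/mm → adequate.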